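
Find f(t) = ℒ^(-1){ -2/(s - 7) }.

f(t) = -2*exp(7*t)

Since L{e^(7t)} = 1/(s - 7), the inverse is exp(7*t), scaled by -2.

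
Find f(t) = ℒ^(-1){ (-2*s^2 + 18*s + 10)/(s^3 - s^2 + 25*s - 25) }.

f(t) = exp(t) + 3*sin(5*t) - 3*cos(5*t)

Factor the denominator: s^3 - s^2 + 25*s - 25 = (s - 1)*(s^2 + 25).
Partial fraction decomposition gives [1/(s - 1)] + [-3*s/(s^2 + 25)] + [15/(s^2 + 25)].
Invert each term: 1/(s - 1) ↔ e^(t); -3·s/(s^2 + 25) ↔ -3cos(5t); 3·5/(s^2 + 25) ↔ 3sin(5t).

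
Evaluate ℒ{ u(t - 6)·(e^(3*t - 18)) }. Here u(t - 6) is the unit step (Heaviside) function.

By the second shifting theorem, L{u(t - c)·g(t - c)} = e^(-cs)·G(s) with c = 6 and G(s) = L{g(t)}.
L{e^(3t)} = 1/(s - 3).

exp(-6*s)/(s - 3)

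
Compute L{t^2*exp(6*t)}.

2/(s - 6)^3

L{e^(6t)} = 1/(s - 6).
Then apply L{t^2·g(t)} = (-1)^2 d^2/ds^2[H(s)] with H(s) = 1/(s - 6):
differentiating 2 times and applying the sign gives 2/(s - 6)^3.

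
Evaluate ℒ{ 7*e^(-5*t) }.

7/(s + 5)

L{7} = 7/s.
By the first shifting theorem, multiplying by e^(-5t) replaces s with s + 5.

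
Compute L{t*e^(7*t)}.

(s - 7)^(-2)

L{e^(7t)} = 1/(s - 7).
Then apply L{t·g(t)} = -d/ds[G(s)] with G(s) = 1/(s - 7):
differentiating 1 time and applying the sign gives (s - 7)^(-2).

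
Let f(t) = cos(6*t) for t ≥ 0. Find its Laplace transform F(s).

F(s) = s/(s^2 + 36)

L{cos(6t)} = s/(s^2 + 36).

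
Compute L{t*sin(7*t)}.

L{sin(7t)} = 7/(s^2 + 49).
Then apply L{t·g(t)} = -d/ds[G(s)] with G(s) = 7/(s^2 + 49):
differentiating 1 time and applying the sign gives 14*s/(s^2 + 49)^2.

14*s/(s^2 + 49)^2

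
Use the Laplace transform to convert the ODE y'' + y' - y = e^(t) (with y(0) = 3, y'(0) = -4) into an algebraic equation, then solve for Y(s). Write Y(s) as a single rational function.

Apply the Laplace transform to the equation.
The derivative rules (L{y''} = s^2 Y - s·y(0) - y'(0) and L{y'} = sY - y(0), with y(0) = 3, y'(0) = -4) turn the left side into (s^2 + s - 1)Y - (3*s - 1).
The right side is L{e^(t)} = 1/(s - 1).
So (s^2 + s - 1)Y = 1/(s - 1) + (3*s - 1).
Solve for Y(s) and write it as one ratio of polynomials.

Y(s) = (3*s^2 - 4*s + 2)/(s^3 - 2*s + 1)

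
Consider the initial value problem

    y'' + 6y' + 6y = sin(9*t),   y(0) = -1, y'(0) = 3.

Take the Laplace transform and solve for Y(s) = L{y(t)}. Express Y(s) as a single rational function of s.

Y(s) = (-s^3 - 3*s^2 - 81*s - 234)/(s^4 + 6*s^3 + 87*s^2 + 486*s + 486)

Laplace-transform each side.
The derivative rules (L{y''} = s^2 Y - s·y(0) - y'(0) and L{y'} = sY - y(0), with y(0) = -1, y'(0) = 3) turn the left side into (s^2 + 6*s + 6)Y - (-s - 3).
The right side is L{sin(9*t)} = 9/(s^2 + 81).
So (s^2 + 6*s + 6)Y = 9/(s^2 + 81) + (-s - 3).
Isolate Y and clear denominators.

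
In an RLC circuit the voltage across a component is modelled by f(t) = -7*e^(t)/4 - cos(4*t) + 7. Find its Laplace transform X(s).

X(s) = -s/(s^2 + 16) - 7/(4*(s - 1)) + 7/s

By linearity of the Laplace transform, transform each term separately.
(-1)·[L{cos(4t)} = s/(s^2 + 16)]; (-7/4)·[L{e^(t)} = 1/(s - 1)]; L{7} = 7/s.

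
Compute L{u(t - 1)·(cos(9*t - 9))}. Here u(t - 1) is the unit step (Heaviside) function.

By the second shifting theorem, L{u(t - c)·g(t - c)} = e^(-cs)·H(s) with c = 1 and H(s) = L{g(t)}.
L{cos(9t)} = s/(s^2 + 81).

s*exp(-s)/(s^2 + 81)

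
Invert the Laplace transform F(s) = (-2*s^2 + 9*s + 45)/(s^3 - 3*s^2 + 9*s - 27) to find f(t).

Factor the denominator: s^3 - 3*s^2 + 9*s - 27 = (s - 3)*(s^2 + 9).
Partial fraction decomposition gives [3/(s - 3)] + [-5*s/(s^2 + 9)] + [-6/(s^2 + 9)].
Invert each term: 3/(s - 3) ↔ 3e^(3t); -5·s/(s^2 + 9) ↔ -5cos(3t); -2·3/(s^2 + 9) ↔ -2sin(3t).

f(t) = 3*exp(3*t) - 2*sin(3*t) - 5*cos(3*t)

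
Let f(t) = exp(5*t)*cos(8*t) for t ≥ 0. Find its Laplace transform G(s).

G(s) = (s - 5)/((s - 5)^2 + 64)

L{cos(8t)} = s/(s^2 + 64).
By the first shifting theorem, multiplying by e^(5t) replaces s with s - 5.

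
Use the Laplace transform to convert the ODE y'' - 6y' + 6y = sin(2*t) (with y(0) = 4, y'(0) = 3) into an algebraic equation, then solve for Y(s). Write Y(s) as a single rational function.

Y(s) = (4*s^3 - 21*s^2 + 16*s - 82)/(s^4 - 6*s^3 + 10*s^2 - 24*s + 24)

Apply the Laplace transform to the equation.
With L{y''} = s^2 Y - s·y(0) - y'(0) and L{y'} = sY - y(0), with y(0) = 4, y'(0) = 3: the LHS transforms to (s^2 - 6*s + 6)Y - (4*s - 21).
The right side is L{sin(2*t)} = 2/(s^2 + 4).
So (s^2 - 6*s + 6)Y = 2/(s^2 + 4) + (4*s - 21).
Isolate Y and clear denominators.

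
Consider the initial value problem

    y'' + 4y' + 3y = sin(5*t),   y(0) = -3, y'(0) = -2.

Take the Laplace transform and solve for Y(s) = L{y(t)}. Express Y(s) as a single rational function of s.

Apply the Laplace transform to the equation.
With L{y''} = s^2 Y - s·y(0) - y'(0) and L{y'} = sY - y(0), with y(0) = -3, y'(0) = -2: the LHS transforms to (s^2 + 4*s + 3)Y - (-3*s - 14).
The right side is L{sin(5*t)} = 5/(s^2 + 25).
So (s^2 + 4*s + 3)Y = 5/(s^2 + 25) + (-3*s - 14).
Solve for Y(s) and write it as one ratio of polynomials.

Y(s) = (-3*s^3 - 14*s^2 - 75*s - 345)/(s^4 + 4*s^3 + 28*s^2 + 100*s + 75)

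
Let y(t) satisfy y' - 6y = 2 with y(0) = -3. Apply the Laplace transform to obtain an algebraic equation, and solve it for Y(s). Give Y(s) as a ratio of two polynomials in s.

Transform both sides with L{·}.
Using L{y'} = sY - y(0) = sY - (-3), the left side becomes (s - 6)Y - (-3).
The right side is L{2} = 2/s.
So (s - 6)Y = 2/s + (-3).
Solve for Y(s) and write it as one ratio of polynomials.

Y(s) = (-3*s + 2)/(s^2 - 6*s)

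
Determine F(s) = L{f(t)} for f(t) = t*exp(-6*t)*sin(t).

F(s) = 2*(s + 6)/(s^2 + 12*s + 37)^2

L{sin(t)} = 1/(s^2 + 1).
Multiplying by e^(-6t) shifts s → s + 6, so L{exp(-6*t)*sin(t)} = 1/((s + 6)^2 + 1).
Then apply L{t·g(t)} = -d/ds[G(s)] with G(s) = 1/((s + 6)^2 + 1):
differentiating 1 time and applying the sign gives 2*(s + 6)/(s^2 + 12*s + 37)^2.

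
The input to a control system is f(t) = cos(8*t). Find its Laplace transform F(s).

L{cos(8t)} = s/(s^2 + 64).

F(s) = s/(s^2 + 64)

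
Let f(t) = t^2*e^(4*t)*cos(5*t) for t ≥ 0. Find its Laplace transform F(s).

F(s) = 2*(s - 4)*(s^2 - 8*s - 59)/(s^2 - 8*s + 41)^3

L{cos(5t)} = s/(s^2 + 25).
Multiplying by e^(4t) shifts s → s - 4, so L{e^(4*t)*cos(5*t)} = (s - 4)/((s - 4)^2 + 25).
Then apply L{t^2·g(t)} = (-1)^2 d^2/ds^2[G(s)] with G(s) = (s - 4)/((s - 4)^2 + 25):
differentiating 2 times and applying the sign gives 2*(s - 4)*(s^2 - 8*s - 59)/(s^2 - 8*s + 41)^3.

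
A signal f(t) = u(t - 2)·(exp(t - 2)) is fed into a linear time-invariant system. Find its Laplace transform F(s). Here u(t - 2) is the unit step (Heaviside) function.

F(s) = exp(-2*s)/(s - 1)

By the second shifting theorem, L{u(t - c)·g(t - c)} = e^(-cs)·G(s) with c = 2 and G(s) = L{g(t)}.
L{e^(t)} = 1/(s - 1).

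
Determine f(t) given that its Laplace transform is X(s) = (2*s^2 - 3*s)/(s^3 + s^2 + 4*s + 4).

Factor the denominator: s^3 + s^2 + 4*s + 4 = (s + 1)*(s^2 + 4).
Partial fraction decomposition gives [1/(s + 1)] + [s/(s^2 + 4)] + [-4/(s^2 + 4)].
Invert each term: 1/(s + 1) ↔ e^(-t); 1·s/(s^2 + 4) ↔ cos(2t); -2·2/(s^2 + 4) ↔ -2sin(2t).

f(t) = -2*sin(2*t) + cos(2*t) + exp(-t)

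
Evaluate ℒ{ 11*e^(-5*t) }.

L{11} = 11/s.
By the first shifting theorem, multiplying by e^(-5t) replaces s with s + 5.

11/(s + 5)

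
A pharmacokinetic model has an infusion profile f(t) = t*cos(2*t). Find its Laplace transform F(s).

L{cos(2t)} = s/(s^2 + 4).
Then apply L{t·g(t)} = -d/ds[G(s)] with G(s) = s/(s^2 + 4):
differentiating 1 time and applying the sign gives (s - 2)*(s + 2)/(s^2 + 4)^2.

F(s) = (s - 2)*(s + 2)/(s^2 + 4)^2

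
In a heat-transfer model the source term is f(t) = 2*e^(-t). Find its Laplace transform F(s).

L{2} = 2/s.
By the first shifting theorem, multiplying by e^(-t) replaces s with s + 1.

F(s) = 2/(s + 1)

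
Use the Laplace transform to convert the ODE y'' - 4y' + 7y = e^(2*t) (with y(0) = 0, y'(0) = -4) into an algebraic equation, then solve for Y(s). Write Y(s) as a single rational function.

Transform both sides with L{·}.
Using L{y''} = s^2 Y - s·y(0) - y'(0) and L{y'} = sY - y(0), with y(0) = 0, y'(0) = -4, the left side becomes (s^2 - 4*s + 7)Y - (-4).
The right side is L{e^(2*t)} = 1/(s - 2).
So (s^2 - 4*s + 7)Y = 1/(s - 2) + (-4).
Solve for Y(s) and write it as one ratio of polynomials.

Y(s) = (-4*s + 9)/(s^3 - 6*s^2 + 15*s - 14)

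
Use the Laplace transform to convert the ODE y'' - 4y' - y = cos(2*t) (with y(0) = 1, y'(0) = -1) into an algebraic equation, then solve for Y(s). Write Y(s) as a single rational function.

Apply the Laplace transform to the equation.
The derivative rules (L{y''} = s^2 Y - s·y(0) - y'(0) and L{y'} = sY - y(0), with y(0) = 1, y'(0) = -1) turn the left side into (s^2 - 4*s - 1)Y - (s - 5).
The right side is L{cos(2*t)} = s/(s^2 + 4).
So (s^2 - 4*s - 1)Y = s/(s^2 + 4) + (s - 5).
Divide through and combine into a single rational function.

Y(s) = (s^3 - 5*s^2 + 5*s - 20)/(s^4 - 4*s^3 + 3*s^2 - 16*s - 4)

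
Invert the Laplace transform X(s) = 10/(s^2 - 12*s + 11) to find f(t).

Rewrite the denominator: s^2 - 12*s + 11 = (s - 6)^2 - 25.
The form in (s - 6) signals a first-shifting-theorem factor e^(6t).
Since L{sinh(5t)} = 5/(s^2 - 25), the inverse is e^(6*t)*sinh(5*t), scaled by 2.

f(t) = 2*exp(6*t)*sinh(5*t)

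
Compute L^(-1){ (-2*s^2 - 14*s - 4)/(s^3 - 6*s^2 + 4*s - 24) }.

Factor the denominator: s^3 - 6*s^2 + 4*s - 24 = (s - 6)*(s^2 + 4).
Partial fraction decomposition gives [-4/(s - 6)] + [2*s/(s^2 + 4)] + [-2/(s^2 + 4)].
Invert each term: -4/(s - 6) ↔ -4e^(6t); 2·s/(s^2 + 4) ↔ 2cos(2t); -1·2/(s^2 + 4) ↔ -sin(2t).

-4*exp(6*t) - sin(2*t) + 2*cos(2*t)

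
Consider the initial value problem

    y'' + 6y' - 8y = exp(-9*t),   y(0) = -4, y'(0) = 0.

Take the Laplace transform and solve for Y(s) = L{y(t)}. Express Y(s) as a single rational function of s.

Y(s) = (-4*s^2 - 60*s - 215)/(s^3 + 15*s^2 + 46*s - 72)

Apply the Laplace transform to the equation.
Using L{y''} = s^2 Y - s·y(0) - y'(0) and L{y'} = sY - y(0), with y(0) = -4, y'(0) = 0, the left side becomes (s^2 + 6*s - 8)Y - (-4*s - 24).
The right side is L{exp(-9*t)} = 1/(s + 9).
So (s^2 + 6*s - 8)Y = 1/(s + 9) + (-4*s - 24).
Divide through and combine into a single rational function.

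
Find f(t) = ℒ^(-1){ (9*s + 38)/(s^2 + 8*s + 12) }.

Factor the denominator: s^2 + 8*s + 12 = (s + 2)*(s + 6).
Partial fraction decomposition gives [4/(s + 6)] + [5/(s + 2)].
Invert each term: 4/(s + 6) ↔ 4e^(-6t); 5/(s + 2) ↔ 5e^(-2t).

f(t) = 5*exp(-2*t) + 4*exp(-6*t)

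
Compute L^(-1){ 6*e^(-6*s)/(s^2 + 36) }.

Heaviside(t - 6)*(sin(6*t - 36))

The factor e^(-6s) signals a time shift by c = 6 (second shifting theorem).
L{sin(6t)} = 6/(s^2 + 36), so L^-1{6/(s^2 + 36)} = sin(6*t).
Hence the inverse is u(t - 6) times that function evaluated at t - 6.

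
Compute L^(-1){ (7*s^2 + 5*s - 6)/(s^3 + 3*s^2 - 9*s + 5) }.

Factor the denominator: s^3 + 3*s^2 - 9*s + 5 = (s - 1)^2*(s + 5).
Partial fraction decomposition gives [3/(s - 1)] + [(s - 1)^(-2)] + [4/(s + 5)].
Invert each term: 3/(s - 1) ↔ 3e^(t); 1/(s - 1)^2 ↔ t·e^(t); 4/(s + 5) ↔ 4e^(-5t).

t*exp(t) + 3*exp(t) + 4*exp(-5*t)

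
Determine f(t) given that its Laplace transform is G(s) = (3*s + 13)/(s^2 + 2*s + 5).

f(t) = 5*exp(-t)*sin(2*t) + 3*exp(-t)*cos(2*t)

Complete the square in the denominator: s^2 + 2*s + 5 = (s + 1)^2 + 2^2.
Split the numerator to match: 3*s + 13 = 3·(s + 1) + 5·2.
Invert each term: 3·(s + 1)/((s + 1)^2 + 4) ↔ 3e^(-t)cos(2t); 5·2/((s + 1)^2 + 4) ↔ 5e^(-t)sin(2t).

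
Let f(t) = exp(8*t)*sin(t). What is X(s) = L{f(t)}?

L{sin(t)} = 1/(s^2 + 1).
By the first shifting theorem, multiplying by e^(8t) replaces s with s - 8.

X(s) = 1/((s - 8)^2 + 1)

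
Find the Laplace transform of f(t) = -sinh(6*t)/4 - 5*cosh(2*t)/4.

-5*s/(4*(s^2 - 4)) - 3/(2*(s^2 - 36))

By linearity of the Laplace transform, transform each term separately.
(-5/4)·[L{cosh(2t)} = s/(s^2 - 4)]; (-1/4)·[L{sinh(6t)} = 6/(s^2 - 36)].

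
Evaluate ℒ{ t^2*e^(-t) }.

L{e^(-t)} = 1/(s + 1).
Then apply L{t^2·g(t)} = (-1)^2 d^2/ds^2[G(s)] with G(s) = 1/(s + 1):
differentiating 2 times and applying the sign gives 2/(s + 1)^3.

2/(s + 1)^3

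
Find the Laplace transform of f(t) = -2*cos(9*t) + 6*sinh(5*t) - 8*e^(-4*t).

-2*s/(s^2 + 81) + 30/(s^2 - 25) - 8/(s + 4)

By linearity of the Laplace transform, transform each term separately.
(-2)·[L{cos(9t)} = s/(s^2 + 81)]; (6)·[L{sinh(5t)} = 5/(s^2 - 25)]; (-8)·[L{e^(-4t)} = 1/(s + 4)].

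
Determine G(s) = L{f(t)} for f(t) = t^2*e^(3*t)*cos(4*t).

G(s) = 2*(s - 3)*(s^2 - 6*s - 39)/(s^2 - 6*s + 25)^3

L{cos(4t)} = s/(s^2 + 16).
Multiplying by e^(3t) shifts s → s - 3, so L{e^(3*t)*cos(4*t)} = (s - 3)/((s - 3)^2 + 16).
Then apply L{t^2·g(t)} = (-1)^2 d^2/ds^2[H(s)] with H(s) = (s - 3)/((s - 3)^2 + 16):
differentiating 2 times and applying the sign gives 2*(s - 3)*(s^2 - 6*s - 39)/(s^2 - 6*s + 25)^3.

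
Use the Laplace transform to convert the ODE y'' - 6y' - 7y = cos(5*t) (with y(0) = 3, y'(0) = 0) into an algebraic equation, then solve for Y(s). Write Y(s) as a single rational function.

Laplace-transform each side.
Using L{y''} = s^2 Y - s·y(0) - y'(0) and L{y'} = sY - y(0), with y(0) = 3, y'(0) = 0, the left side becomes (s^2 - 6*s - 7)Y - (3*s - 18).
The right side is L{cos(5*t)} = s/(s^2 + 25).
So (s^2 - 6*s - 7)Y = s/(s^2 + 25) + (3*s - 18).
Divide through and combine into a single rational function.

Y(s) = (3*s^3 - 18*s^2 + 76*s - 450)/(s^4 - 6*s^3 + 18*s^2 - 150*s - 175)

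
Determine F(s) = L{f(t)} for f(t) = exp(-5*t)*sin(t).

F(s) = 1/((s + 5)^2 + 1)

L{sin(t)} = 1/(s^2 + 1).
By the first shifting theorem, multiplying by e^(-5t) replaces s with s + 5.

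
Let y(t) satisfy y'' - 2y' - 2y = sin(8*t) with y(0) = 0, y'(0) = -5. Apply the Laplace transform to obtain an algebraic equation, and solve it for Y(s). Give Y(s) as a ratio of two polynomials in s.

Apply the Laplace transform to the equation.
With L{y''} = s^2 Y - s·y(0) - y'(0) and L{y'} = sY - y(0), with y(0) = 0, y'(0) = -5: the LHS transforms to (s^2 - 2*s - 2)Y - (-5).
The right side is L{sin(8*t)} = 8/(s^2 + 64).
So (s^2 - 2*s - 2)Y = 8/(s^2 + 64) + (-5).
Solve for Y(s) and write it as one ratio of polynomials.

Y(s) = (-5*s^2 - 312)/(s^4 - 2*s^3 + 62*s^2 - 128*s - 128)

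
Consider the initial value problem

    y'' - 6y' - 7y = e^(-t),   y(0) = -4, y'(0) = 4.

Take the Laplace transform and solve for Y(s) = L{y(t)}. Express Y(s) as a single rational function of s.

Y(s) = (-4*s^2 + 24*s + 29)/(s^3 - 5*s^2 - 13*s - 7)

Transform both sides with L{·}.
Using L{y''} = s^2 Y - s·y(0) - y'(0) and L{y'} = sY - y(0), with y(0) = -4, y'(0) = 4, the left side becomes (s^2 - 6*s - 7)Y - (-4*s + 28).
The right side is L{e^(-t)} = 1/(s + 1).
So (s^2 - 6*s - 7)Y = 1/(s + 1) + (-4*s + 28).
Divide through and combine into a single rational function.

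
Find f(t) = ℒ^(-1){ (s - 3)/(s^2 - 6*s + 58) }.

f(t) = exp(3*t)*cos(7*t)

Rewrite the denominator: s^2 - 6*s + 58 = (s - 3)^2 + 49.
The form in (s - 3) signals a first-shifting-theorem factor e^(3t).
Since L{cos(7t)} = s/(s^2 + 49), the inverse is e^(3*t)*cos(7*t).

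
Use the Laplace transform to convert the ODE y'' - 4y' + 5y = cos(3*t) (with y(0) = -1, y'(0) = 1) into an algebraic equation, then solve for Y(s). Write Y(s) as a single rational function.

Y(s) = (-s^3 + 5*s^2 - 8*s + 45)/(s^4 - 4*s^3 + 14*s^2 - 36*s + 45)

Take the Laplace transform of both sides.
Using L{y''} = s^2 Y - s·y(0) - y'(0) and L{y'} = sY - y(0), with y(0) = -1, y'(0) = 1, the left side becomes (s^2 - 4*s + 5)Y - (-s + 5).
The right side is L{cos(3*t)} = s/(s^2 + 9).
So (s^2 - 4*s + 5)Y = s/(s^2 + 9) + (-s + 5).
Solve for Y(s) and write it as one ratio of polynomials.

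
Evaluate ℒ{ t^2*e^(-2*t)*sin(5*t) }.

10*(3*s^2 + 12*s - 13)/(s^2 + 4*s + 29)^3

L{sin(5t)} = 5/(s^2 + 25).
Multiplying by e^(-2t) shifts s → s + 2, so L{e^(-2*t)*sin(5*t)} = 5/((s + 2)^2 + 25).
Then apply L{t^2·g(t)} = (-1)^2 d^2/ds^2[G(s)] with G(s) = 5/((s + 2)^2 + 25):
differentiating 2 times and applying the sign gives 10*(3*s^2 + 12*s - 13)/(s^2 + 4*s + 29)^3.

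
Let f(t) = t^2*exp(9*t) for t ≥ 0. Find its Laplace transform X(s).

L{e^(9t)} = 1/(s - 9).
Then apply L{t^2·g(t)} = (-1)^2 d^2/ds^2[G(s)] with G(s) = 1/(s - 9):
differentiating 2 times and applying the sign gives 2/(s - 9)^3.

X(s) = 2/(s - 9)^3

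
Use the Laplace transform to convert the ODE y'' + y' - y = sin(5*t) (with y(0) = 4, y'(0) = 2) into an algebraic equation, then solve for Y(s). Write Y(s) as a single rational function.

Apply the Laplace transform to the equation.
Using L{y''} = s^2 Y - s·y(0) - y'(0) and L{y'} = sY - y(0), with y(0) = 4, y'(0) = 2, the left side becomes (s^2 + s - 1)Y - (4*s + 6).
The right side is L{sin(5*t)} = 5/(s^2 + 25).
So (s^2 + s - 1)Y = 5/(s^2 + 25) + (4*s + 6).
Solve for Y(s) and write it as one ratio of polynomials.

Y(s) = (4*s^3 + 6*s^2 + 100*s + 155)/(s^4 + s^3 + 24*s^2 + 25*s - 25)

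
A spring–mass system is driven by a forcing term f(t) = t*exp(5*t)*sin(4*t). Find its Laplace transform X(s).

X(s) = 8*(s - 5)/(s^2 - 10*s + 41)^2

L{sin(4t)} = 4/(s^2 + 16).
Multiplying by e^(5t) shifts s → s - 5, so L{exp(5*t)*sin(4*t)} = 4/((s - 5)^2 + 16).
Then apply L{t·g(t)} = -d/ds[G(s)] with G(s) = 4/((s - 5)^2 + 16):
differentiating 1 time and applying the sign gives 8*(s - 5)/(s^2 - 10*s + 41)^2.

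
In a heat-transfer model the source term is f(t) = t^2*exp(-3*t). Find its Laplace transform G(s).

L{e^(-3t)} = 1/(s + 3).
Then apply L{t^2·g(t)} = (-1)^2 d^2/ds^2[H(s)] with H(s) = 1/(s + 3):
differentiating 2 times and applying the sign gives 2/(s + 3)^3.

G(s) = 2/(s + 3)^3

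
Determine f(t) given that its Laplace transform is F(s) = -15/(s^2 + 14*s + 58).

Rewrite the denominator: s^2 + 14*s + 58 = (s + 7)^2 + 9.
The form in (s + 7) signals a first-shifting-theorem factor e^(-7t).
Since L{sin(3t)} = 3/(s^2 + 9), the inverse is e^(-7*t)*sin(3*t), scaled by -5.

f(t) = -5*exp(-7*t)*sin(3*t)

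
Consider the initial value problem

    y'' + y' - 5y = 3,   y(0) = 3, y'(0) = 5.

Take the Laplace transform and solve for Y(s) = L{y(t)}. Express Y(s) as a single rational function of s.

Laplace-transform each side.
With L{y''} = s^2 Y - s·y(0) - y'(0) and L{y'} = sY - y(0), with y(0) = 3, y'(0) = 5: the LHS transforms to (s^2 + s - 5)Y - (3*s + 8).
The right side is L{3} = 3/s.
So (s^2 + s - 5)Y = 3/s + (3*s + 8).
Divide through and combine into a single rational function.

Y(s) = (3*s^2 + 8*s + 3)/(s^3 + s^2 - 5*s)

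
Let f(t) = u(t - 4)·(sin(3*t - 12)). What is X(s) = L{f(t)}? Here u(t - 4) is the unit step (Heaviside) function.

X(s) = 3*exp(-4*s)/(s^2 + 9)

By the second shifting theorem, L{u(t - c)·g(t - c)} = e^(-cs)·G(s) with c = 4 and G(s) = L{g(t)}.
L{sin(3t)} = 3/(s^2 + 9).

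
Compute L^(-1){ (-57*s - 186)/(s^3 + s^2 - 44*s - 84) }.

-5*exp(7*t) + 2*exp(-2*t) + 3*exp(-6*t)

Factor the denominator: s^3 + s^2 - 44*s - 84 = (s - 7)*(s + 2)*(s + 6).
Partial fraction decomposition gives [3/(s + 6)] + [-5/(s - 7)] + [2/(s + 2)].
Invert each term: 3/(s + 6) ↔ 3e^(-6t); -5/(s - 7) ↔ -5e^(7t); 2/(s + 2) ↔ 2e^(-2t).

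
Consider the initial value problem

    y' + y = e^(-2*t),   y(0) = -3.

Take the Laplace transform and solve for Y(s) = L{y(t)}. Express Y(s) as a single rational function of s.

Y(s) = (-3*s - 5)/(s^2 + 3*s + 2)

Take the Laplace transform of both sides.
The derivative rules (L{y'} = sY - y(0) = sY - (-3)) turn the left side into (s + 1)Y - (-3).
The right side is L{e^(-2*t)} = 1/(s + 2).
So (s + 1)Y = 1/(s + 2) + (-3).
Isolate Y and clear denominators.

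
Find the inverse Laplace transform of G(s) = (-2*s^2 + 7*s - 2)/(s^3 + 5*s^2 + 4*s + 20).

Factor the denominator: s^3 + 5*s^2 + 4*s + 20 = (s + 5)*(s^2 + 4).
Partial fraction decomposition gives [-3/(s + 5)] + [s/(s^2 + 4)] + [2/(s^2 + 4)].
Invert each term: -3/(s + 5) ↔ -3e^(-5t); 1·s/(s^2 + 4) ↔ cos(2t); 1·2/(s^2 + 4) ↔ sin(2t).

sin(2*t) + cos(2*t) - 3*exp(-5*t)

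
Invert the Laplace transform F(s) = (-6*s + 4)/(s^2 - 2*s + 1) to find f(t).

f(t) = -2*t*exp(t) - 6*exp(t)

Factor the denominator: s^2 - 2*s + 1 = (s - 1)^2.
Partial fraction decomposition gives [-6/(s - 1)] + [-2/(s - 1)^2].
Invert each term: -6/(s - 1) ↔ -6e^(t); -2/(s - 1)^2 ↔ -2t·e^(t).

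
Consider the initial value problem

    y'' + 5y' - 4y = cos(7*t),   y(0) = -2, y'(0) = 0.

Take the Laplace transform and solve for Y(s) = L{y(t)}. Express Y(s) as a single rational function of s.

Y(s) = (-2*s^3 - 10*s^2 - 97*s - 490)/(s^4 + 5*s^3 + 45*s^2 + 245*s - 196)

Apply the Laplace transform to the equation.
Using L{y''} = s^2 Y - s·y(0) - y'(0) and L{y'} = sY - y(0), with y(0) = -2, y'(0) = 0, the left side becomes (s^2 + 5*s - 4)Y - (-2*s - 10).
The right side is L{cos(7*t)} = s/(s^2 + 49).
So (s^2 + 5*s - 4)Y = s/(s^2 + 49) + (-2*s - 10).
Solve for Y(s) and write it as one ratio of polynomials.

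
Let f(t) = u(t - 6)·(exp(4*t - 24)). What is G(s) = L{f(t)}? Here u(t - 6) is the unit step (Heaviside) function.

By the second shifting theorem, L{u(t - c)·g(t - c)} = e^(-cs)·H(s) with c = 6 and H(s) = L{g(t)}.
L{e^(4t)} = 1/(s - 4).

G(s) = exp(-6*s)/(s - 4)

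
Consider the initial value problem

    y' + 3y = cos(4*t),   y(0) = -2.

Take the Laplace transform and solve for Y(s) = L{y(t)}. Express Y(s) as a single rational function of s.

Take the Laplace transform of both sides.
The derivative rules (L{y'} = sY - y(0) = sY - (-2)) turn the left side into (s + 3)Y - (-2).
The right side is L{cos(4*t)} = s/(s^2 + 16).
So (s + 3)Y = s/(s^2 + 16) + (-2).
Isolate Y and clear denominators.

Y(s) = (-2*s^2 + s - 32)/(s^3 + 3*s^2 + 16*s + 48)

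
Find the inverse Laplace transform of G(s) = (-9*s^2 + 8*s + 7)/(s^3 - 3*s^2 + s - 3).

-5*exp(3*t) - 4*sin(t) - 4*cos(t)

Factor the denominator: s^3 - 3*s^2 + s - 3 = (s - 3)*(s^2 + 1).
Partial fraction decomposition gives [-5/(s - 3)] + [-4*s/(s^2 + 1)] + [-4/(s^2 + 1)].
Invert each term: -5/(s - 3) ↔ -5e^(3t); -4·s/(s^2 + 1) ↔ -4cos(t); -4·1/(s^2 + 1) ↔ -4sin(t).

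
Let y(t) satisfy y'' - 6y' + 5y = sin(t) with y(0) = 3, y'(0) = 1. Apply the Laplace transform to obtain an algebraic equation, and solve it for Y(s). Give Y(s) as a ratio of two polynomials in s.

Y(s) = (3*s^3 - 17*s^2 + 3*s - 16)/(s^4 - 6*s^3 + 6*s^2 - 6*s + 5)

Take the Laplace transform of both sides.
The derivative rules (L{y''} = s^2 Y - s·y(0) - y'(0) and L{y'} = sY - y(0), with y(0) = 3, y'(0) = 1) turn the left side into (s^2 - 6*s + 5)Y - (3*s - 17).
The right side is L{sin(t)} = 1/(s^2 + 1).
So (s^2 - 6*s + 5)Y = 1/(s^2 + 1) + (3*s - 17).
Solve for Y(s) and write it as one ratio of polynomials.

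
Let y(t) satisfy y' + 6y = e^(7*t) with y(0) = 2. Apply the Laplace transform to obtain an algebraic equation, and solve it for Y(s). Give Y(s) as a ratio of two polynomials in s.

Apply the Laplace transform to the equation.
With L{y'} = sY - y(0) = sY - 2: the LHS transforms to (s + 6)Y - (2).
The right side is L{e^(7*t)} = 1/(s - 7).
So (s + 6)Y = 1/(s - 7) + (2).
Divide through and combine into a single rational function.

Y(s) = (2*s - 13)/(s^2 - s - 42)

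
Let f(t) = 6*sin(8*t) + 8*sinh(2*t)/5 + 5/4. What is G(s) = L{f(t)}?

By linearity of the Laplace transform, transform each term separately.
(6)·[L{sin(8t)} = 8/(s^2 + 64)]; L{5/4} = (5/4)/s; (8/5)·[L{sinh(2t)} = 2/(s^2 - 4)].

G(s) = 48/(s^2 + 64) + 16/(5*(s^2 - 4)) + 5/(4*s)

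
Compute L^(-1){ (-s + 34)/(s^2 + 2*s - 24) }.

Factor the denominator: s^2 + 2*s - 24 = (s - 4)*(s + 6).
Partial fraction decomposition gives [3/(s - 4)] + [-4/(s + 6)].
Invert each term: 3/(s - 4) ↔ 3e^(4t); -4/(s + 6) ↔ -4e^(-6t).

3*exp(4*t) - 4*exp(-6*t)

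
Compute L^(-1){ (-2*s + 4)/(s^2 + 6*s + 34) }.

2*exp(-3*t)*sin(5*t) - 2*exp(-3*t)*cos(5*t)

Complete the square in the denominator: s^2 + 6*s + 34 = (s + 3)^2 + 5^2.
Split the numerator to match: -2*s + 4 = -2·(s + 3) + 2·5.
Invert each term: -2·(s + 3)/((s + 3)^2 + 25) ↔ -2e^(-3t)cos(5t); 2·5/((s + 3)^2 + 25) ↔ 2e^(-3t)sin(5t).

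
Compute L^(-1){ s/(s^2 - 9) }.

cosh(3*t)

Since L{cosh(3t)} = s/(s^2 - 9), the inverse is cosh(3*t).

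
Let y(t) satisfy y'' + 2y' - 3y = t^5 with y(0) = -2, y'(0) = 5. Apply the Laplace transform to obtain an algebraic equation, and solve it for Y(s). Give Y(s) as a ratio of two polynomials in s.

Y(s) = (-2*s^7 + s^6 + 120)/(s^8 + 2*s^7 - 3*s^6)

Laplace-transform each side.
With L{y''} = s^2 Y - s·y(0) - y'(0) and L{y'} = sY - y(0), with y(0) = -2, y'(0) = 5: the LHS transforms to (s^2 + 2*s - 3)Y - (-2*s + 1).
The right side is L{t^5} = 120/s^6.
So (s^2 + 2*s - 3)Y = 120/s^6 + (-2*s + 1).
Isolate Y and clear denominators.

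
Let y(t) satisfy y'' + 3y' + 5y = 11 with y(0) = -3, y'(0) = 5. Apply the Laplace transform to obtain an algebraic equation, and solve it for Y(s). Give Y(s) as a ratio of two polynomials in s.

Laplace-transform each side.
Using L{y''} = s^2 Y - s·y(0) - y'(0) and L{y'} = sY - y(0), with y(0) = -3, y'(0) = 5, the left side becomes (s^2 + 3*s + 5)Y - (-3*s - 4).
The right side is L{11} = 11/s.
So (s^2 + 3*s + 5)Y = 11/s + (-3*s - 4).
Isolate Y and clear denominators.

Y(s) = (-3*s^2 - 4*s + 11)/(s^3 + 3*s^2 + 5*s)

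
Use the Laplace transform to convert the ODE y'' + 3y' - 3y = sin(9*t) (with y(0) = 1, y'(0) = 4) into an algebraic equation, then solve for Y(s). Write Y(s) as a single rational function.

Y(s) = (s^3 + 7*s^2 + 81*s + 576)/(s^4 + 3*s^3 + 78*s^2 + 243*s - 243)

Transform both sides with L{·}.
With L{y''} = s^2 Y - s·y(0) - y'(0) and L{y'} = sY - y(0), with y(0) = 1, y'(0) = 4: the LHS transforms to (s^2 + 3*s - 3)Y - (s + 7).
The right side is L{sin(9*t)} = 9/(s^2 + 81).
So (s^2 + 3*s - 3)Y = 9/(s^2 + 81) + (s + 7).
Solve for Y(s) and write it as one ratio of polynomials.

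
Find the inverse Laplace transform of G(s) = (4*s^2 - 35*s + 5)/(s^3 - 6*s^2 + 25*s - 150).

-exp(6*t) - sin(5*t) + 5*cos(5*t)

Factor the denominator: s^3 - 6*s^2 + 25*s - 150 = (s - 6)*(s^2 + 25).
Partial fraction decomposition gives [-1/(s - 6)] + [5*s/(s^2 + 25)] + [-5/(s^2 + 25)].
Invert each term: -1/(s - 6) ↔ -e^(6t); 5·s/(s^2 + 25) ↔ 5cos(5t); -1·5/(s^2 + 25) ↔ -sin(5t).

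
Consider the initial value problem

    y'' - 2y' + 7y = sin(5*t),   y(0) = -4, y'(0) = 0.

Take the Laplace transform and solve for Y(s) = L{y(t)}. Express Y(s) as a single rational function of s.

Y(s) = (-4*s^3 + 8*s^2 - 100*s + 205)/(s^4 - 2*s^3 + 32*s^2 - 50*s + 175)

Apply the Laplace transform to the equation.
With L{y''} = s^2 Y - s·y(0) - y'(0) and L{y'} = sY - y(0), with y(0) = -4, y'(0) = 0: the LHS transforms to (s^2 - 2*s + 7)Y - (-4*s + 8).
The right side is L{sin(5*t)} = 5/(s^2 + 25).
So (s^2 - 2*s + 7)Y = 5/(s^2 + 25) + (-4*s + 8).
Divide through and combine into a single rational function.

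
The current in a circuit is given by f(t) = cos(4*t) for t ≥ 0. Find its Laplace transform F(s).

F(s) = s/(s^2 + 16)

L{cos(4t)} = s/(s^2 + 16).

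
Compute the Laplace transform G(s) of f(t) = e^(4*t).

G(s) = 1/(s - 4)

L{e^(4t)} = 1/(s - 4).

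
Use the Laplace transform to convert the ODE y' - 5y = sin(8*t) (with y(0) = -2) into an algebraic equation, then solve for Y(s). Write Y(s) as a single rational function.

Apply the Laplace transform to the equation.
With L{y'} = sY - y(0) = sY - (-2): the LHS transforms to (s - 5)Y - (-2).
The right side is L{sin(8*t)} = 8/(s^2 + 64).
So (s - 5)Y = 8/(s^2 + 64) + (-2).
Solve for Y(s) and write it as one ratio of polynomials.

Y(s) = (-2*s^2 - 120)/(s^3 - 5*s^2 + 64*s - 320)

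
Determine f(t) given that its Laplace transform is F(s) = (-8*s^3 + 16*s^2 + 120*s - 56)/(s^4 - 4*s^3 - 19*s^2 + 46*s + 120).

Factor the denominator: s^4 - 4*s^3 - 19*s^2 + 46*s + 120 = (s - 5)*(s - 4)*(s + 2)*(s + 3).
Partial fraction decomposition gives [-4/(s + 2)] + [1/(s + 3)] + [-1/(s - 5)] + [-4/(s - 4)].
Invert each term: -4/(s + 2) ↔ -4e^(-2t); 1/(s + 3) ↔ e^(-3t); -1/(s - 5) ↔ -e^(5t); -4/(s - 4) ↔ -4e^(4t).

f(t) = -exp(5*t) - 4*exp(4*t) - 4*exp(-2*t) + exp(-3*t)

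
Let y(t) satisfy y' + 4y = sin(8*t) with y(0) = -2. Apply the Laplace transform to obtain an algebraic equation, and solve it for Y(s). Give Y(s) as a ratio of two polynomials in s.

Laplace-transform each side.
With L{y'} = sY - y(0) = sY - (-2): the LHS transforms to (s + 4)Y - (-2).
The right side is L{sin(8*t)} = 8/(s^2 + 64).
So (s + 4)Y = 8/(s^2 + 64) + (-2).
Isolate Y and clear denominators.

Y(s) = (-2*s^2 - 120)/(s^3 + 4*s^2 + 64*s + 256)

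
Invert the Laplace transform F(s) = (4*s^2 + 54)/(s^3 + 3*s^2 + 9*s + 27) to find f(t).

Factor the denominator: s^3 + 3*s^2 + 9*s + 27 = (s + 3)*(s^2 + 9).
Partial fraction decomposition gives [5/(s + 3)] + [-s/(s^2 + 9)] + [3/(s^2 + 9)].
Invert each term: 5/(s + 3) ↔ 5e^(-3t); -1·s/(s^2 + 9) ↔ -cos(3t); 1·3/(s^2 + 9) ↔ sin(3t).

f(t) = sin(3*t) - cos(3*t) + 5*exp(-3*t)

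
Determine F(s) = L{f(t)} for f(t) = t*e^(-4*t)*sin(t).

F(s) = 2*(s + 4)/(s^2 + 8*s + 17)^2

L{sin(t)} = 1/(s^2 + 1).
Multiplying by e^(-4t) shifts s → s + 4, so L{e^(-4*t)*sin(t)} = 1/((s + 4)^2 + 1).
Then apply L{t·g(t)} = -d/ds[G(s)] with G(s) = 1/((s + 4)^2 + 1):
differentiating 1 time and applying the sign gives 2*(s + 4)/(s^2 + 8*s + 17)^2.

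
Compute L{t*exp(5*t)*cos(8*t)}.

(s - 13)*(s + 3)/(s^2 - 10*s + 89)^2

L{cos(8t)} = s/(s^2 + 64).
Multiplying by e^(5t) shifts s → s - 5, so L{exp(5*t)*cos(8*t)} = (s - 5)/((s - 5)^2 + 64).
Then apply L{t·g(t)} = -d/ds[G(s)] with G(s) = (s - 5)/((s - 5)^2 + 64):
differentiating 1 time and applying the sign gives (s - 13)*(s + 3)/(s^2 - 10*s + 89)^2.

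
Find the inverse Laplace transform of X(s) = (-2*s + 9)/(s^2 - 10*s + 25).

Factor the denominator: s^2 - 10*s + 25 = (s - 5)^2.
Partial fraction decomposition gives [-2/(s - 5)] + [-1/(s - 5)^2].
Invert each term: -2/(s - 5) ↔ -2e^(5t); -1/(s - 5)^2 ↔ -t·e^(5t).

-t*exp(5*t) - 2*exp(5*t)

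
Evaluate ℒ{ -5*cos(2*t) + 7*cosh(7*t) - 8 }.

-5*s/(s^2 + 4) + 7*s/(s^2 - 49) - 8/s

By linearity of the Laplace transform, transform each term separately.
(7)·[L{cosh(7t)} = s/(s^2 - 49)]; (-5)·[L{cos(2t)} = s/(s^2 + 4)]; L{-8} = -8/s.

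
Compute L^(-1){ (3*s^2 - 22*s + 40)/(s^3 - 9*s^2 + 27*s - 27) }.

Factor the denominator: s^3 - 9*s^2 + 27*s - 27 = (s - 3)^3.
Partial fraction decomposition gives [3/(s - 3)] + [-4/(s - 3)^2] + [(s - 3)^(-3)].
Invert each term: 3/(s - 3) ↔ 3e^(3t); -4/(s - 3)^2 ↔ -4t·e^(3t); 1/(s - 3)^3 ↔ (1/2)t^2·e^(3t).

t^2*exp(3*t)/2 - 4*t*exp(3*t) + 3*exp(3*t)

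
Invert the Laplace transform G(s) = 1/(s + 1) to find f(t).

Since L{e^(-t)} = 1/(s + 1), the inverse is e^(-t).

f(t) = exp(-t)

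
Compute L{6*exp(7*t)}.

6/(s - 7)

L{6} = 6/s.
By the first shifting theorem, multiplying by e^(7t) replaces s with s - 7.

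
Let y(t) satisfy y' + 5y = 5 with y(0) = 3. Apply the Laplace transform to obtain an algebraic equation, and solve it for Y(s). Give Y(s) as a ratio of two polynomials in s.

Y(s) = (3*s + 5)/(s^2 + 5*s)

Apply the Laplace transform to the equation.
Using L{y'} = sY - y(0) = sY - 3, the left side becomes (s + 5)Y - (3).
The right side is L{5} = 5/s.
So (s + 5)Y = 5/s + (3).
Solve for Y(s) and write it as one ratio of polynomials.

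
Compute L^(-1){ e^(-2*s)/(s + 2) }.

Heaviside(t - 2)*(exp(-2*t + 4))

The factor e^(-2s) signals a time shift by c = 2 (second shifting theorem).
L{e^(-2t)} = 1/(s + 2), so L^-1{1/(s + 2)} = e^(-2*t).
Hence the inverse is u(t - 2) times that function evaluated at t - 2.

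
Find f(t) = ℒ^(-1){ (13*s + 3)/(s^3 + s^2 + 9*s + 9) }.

f(t) = 4*sin(3*t) + cos(3*t) - exp(-t)

Factor the denominator: s^3 + s^2 + 9*s + 9 = (s + 1)*(s^2 + 9).
Partial fraction decomposition gives [-1/(s + 1)] + [s/(s^2 + 9)] + [12/(s^2 + 9)].
Invert each term: -1/(s + 1) ↔ -e^(-t); 1·s/(s^2 + 9) ↔ cos(3t); 4·3/(s^2 + 9) ↔ 4sin(3t).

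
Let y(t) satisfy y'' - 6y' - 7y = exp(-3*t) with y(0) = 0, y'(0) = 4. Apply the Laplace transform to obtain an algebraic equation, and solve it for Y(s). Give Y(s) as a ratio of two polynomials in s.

Apply the Laplace transform to the equation.
With L{y''} = s^2 Y - s·y(0) - y'(0) and L{y'} = sY - y(0), with y(0) = 0, y'(0) = 4: the LHS transforms to (s^2 - 6*s - 7)Y - (4).
The right side is L{exp(-3*t)} = 1/(s + 3).
So (s^2 - 6*s - 7)Y = 1/(s + 3) + (4).
Solve for Y(s) and write it as one ratio of polynomials.

Y(s) = (4*s + 13)/(s^3 - 3*s^2 - 25*s - 21)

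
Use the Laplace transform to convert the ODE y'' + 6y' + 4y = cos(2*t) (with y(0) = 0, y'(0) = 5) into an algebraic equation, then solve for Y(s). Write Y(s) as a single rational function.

Transform both sides with L{·}.
With L{y''} = s^2 Y - s·y(0) - y'(0) and L{y'} = sY - y(0), with y(0) = 0, y'(0) = 5: the LHS transforms to (s^2 + 6*s + 4)Y - (5).
The right side is L{cos(2*t)} = s/(s^2 + 4).
So (s^2 + 6*s + 4)Y = s/(s^2 + 4) + (5).
Solve for Y(s) and write it as one ratio of polynomials.

Y(s) = (5*s^2 + s + 20)/(s^4 + 6*s^3 + 8*s^2 + 24*s + 16)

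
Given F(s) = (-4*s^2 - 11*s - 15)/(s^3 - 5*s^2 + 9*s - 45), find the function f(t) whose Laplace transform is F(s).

f(t) = -5*exp(5*t) - 2*sin(3*t) + cos(3*t)

Factor the denominator: s^3 - 5*s^2 + 9*s - 45 = (s - 5)*(s^2 + 9).
Partial fraction decomposition gives [-5/(s - 5)] + [s/(s^2 + 9)] + [-6/(s^2 + 9)].
Invert each term: -5/(s - 5) ↔ -5e^(5t); 1·s/(s^2 + 9) ↔ cos(3t); -2·3/(s^2 + 9) ↔ -2sin(3t).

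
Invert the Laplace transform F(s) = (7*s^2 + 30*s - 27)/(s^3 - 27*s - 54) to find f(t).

Factor the denominator: s^3 - 27*s - 54 = (s - 6)*(s + 3)^2.
Partial fraction decomposition gives [2/(s + 3)] + [6/(s + 3)^2] + [5/(s - 6)].
Invert each term: 2/(s + 3) ↔ 2e^(-3t); 6/(s + 3)^2 ↔ 6t·e^(-3t); 5/(s - 6) ↔ 5e^(6t).

f(t) = 6*t*exp(-3*t) + 5*exp(6*t) + 2*exp(-3*t)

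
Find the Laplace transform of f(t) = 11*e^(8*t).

11/(s - 8)

L{11} = 11/s.
By the first shifting theorem, multiplying by e^(8t) replaces s with s - 8.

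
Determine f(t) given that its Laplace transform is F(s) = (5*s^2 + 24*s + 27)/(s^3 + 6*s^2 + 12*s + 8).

f(t) = -t^2*exp(-2*t)/2 + 4*t*exp(-2*t) + 5*exp(-2*t)

Factor the denominator: s^3 + 6*s^2 + 12*s + 8 = (s + 2)^3.
Partial fraction decomposition gives [5/(s + 2)] + [4/(s + 2)^2] + [-1/(s + 2)^3].
Invert each term: 5/(s + 2) ↔ 5e^(-2t); 4/(s + 2)^2 ↔ 4t·e^(-2t); -1/(s + 2)^3 ↔ (-1/2)t^2·e^(-2t).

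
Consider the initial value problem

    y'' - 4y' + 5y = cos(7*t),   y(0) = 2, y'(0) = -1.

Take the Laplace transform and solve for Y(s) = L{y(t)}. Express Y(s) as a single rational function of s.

Y(s) = (2*s^3 - 9*s^2 + 99*s - 441)/(s^4 - 4*s^3 + 54*s^2 - 196*s + 245)

Apply the Laplace transform to the equation.
With L{y''} = s^2 Y - s·y(0) - y'(0) and L{y'} = sY - y(0), with y(0) = 2, y'(0) = -1: the LHS transforms to (s^2 - 4*s + 5)Y - (2*s - 9).
The right side is L{cos(7*t)} = s/(s^2 + 49).
So (s^2 - 4*s + 5)Y = s/(s^2 + 49) + (2*s - 9).
Isolate Y and clear denominators.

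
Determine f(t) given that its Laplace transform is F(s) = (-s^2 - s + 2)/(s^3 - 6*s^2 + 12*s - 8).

f(t) = -2*t^2*exp(2*t) - 5*t*exp(2*t) - exp(2*t)

Factor the denominator: s^3 - 6*s^2 + 12*s - 8 = (s - 2)^3.
Partial fraction decomposition gives [-1/(s - 2)] + [-5/(s - 2)^2] + [-4/(s - 2)^3].
Invert each term: -1/(s - 2) ↔ -e^(2t); -5/(s - 2)^2 ↔ -5t·e^(2t); -4/(s - 2)^3 ↔ (-2)t^2·e^(2t).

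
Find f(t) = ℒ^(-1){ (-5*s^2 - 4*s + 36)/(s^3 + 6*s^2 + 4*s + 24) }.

Factor the denominator: s^3 + 6*s^2 + 4*s + 24 = (s + 6)*(s^2 + 4).
Partial fraction decomposition gives [-3/(s + 6)] + [-2*s/(s^2 + 4)] + [8/(s^2 + 4)].
Invert each term: -3/(s + 6) ↔ -3e^(-6t); -2·s/(s^2 + 4) ↔ -2cos(2t); 4·2/(s^2 + 4) ↔ 4sin(2t).

f(t) = 4*sin(2*t) - 2*cos(2*t) - 3*exp(-6*t)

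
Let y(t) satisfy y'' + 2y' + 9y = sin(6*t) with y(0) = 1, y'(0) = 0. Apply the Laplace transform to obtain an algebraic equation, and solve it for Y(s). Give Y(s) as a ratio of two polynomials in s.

Take the Laplace transform of both sides.
With L{y''} = s^2 Y - s·y(0) - y'(0) and L{y'} = sY - y(0), with y(0) = 1, y'(0) = 0: the LHS transforms to (s^2 + 2*s + 9)Y - (s + 2).
The right side is L{sin(6*t)} = 6/(s^2 + 36).
So (s^2 + 2*s + 9)Y = 6/(s^2 + 36) + (s + 2).
Solve for Y(s) and write it as one ratio of polynomials.

Y(s) = (s^3 + 2*s^2 + 36*s + 78)/(s^4 + 2*s^3 + 45*s^2 + 72*s + 324)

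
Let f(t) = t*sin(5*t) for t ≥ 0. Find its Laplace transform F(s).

L{sin(5t)} = 5/(s^2 + 25).
Then apply L{t·g(t)} = -d/ds[G(s)] with G(s) = 5/(s^2 + 25):
differentiating 1 time and applying the sign gives 10*s/(s^2 + 25)^2.

F(s) = 10*s/(s^2 + 25)^2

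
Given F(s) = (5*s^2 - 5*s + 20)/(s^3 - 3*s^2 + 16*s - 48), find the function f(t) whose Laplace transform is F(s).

f(t) = 2*exp(3*t) + sin(4*t) + 3*cos(4*t)

Factor the denominator: s^3 - 3*s^2 + 16*s - 48 = (s - 3)*(s^2 + 16).
Partial fraction decomposition gives [2/(s - 3)] + [3*s/(s^2 + 16)] + [4/(s^2 + 16)].
Invert each term: 2/(s - 3) ↔ 2e^(3t); 3·s/(s^2 + 16) ↔ 3cos(4t); 1·4/(s^2 + 16) ↔ sin(4t).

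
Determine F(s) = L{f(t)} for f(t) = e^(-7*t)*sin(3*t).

L{sin(3t)} = 3/(s^2 + 9).
By the first shifting theorem, multiplying by e^(-7t) replaces s with s + 7.

F(s) = 3/((s + 7)^2 + 9)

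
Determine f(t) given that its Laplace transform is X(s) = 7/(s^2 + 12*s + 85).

f(t) = exp(-6*t)*sin(7*t)

Rewrite the denominator: s^2 + 12*s + 85 = (s + 6)^2 + 49.
The form in (s + 6) signals a first-shifting-theorem factor e^(-6t).
Since L{sin(7t)} = 7/(s^2 + 49), the inverse is e^(-6*t)*sin(7*t).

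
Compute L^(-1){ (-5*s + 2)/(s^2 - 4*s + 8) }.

Complete the square in the denominator: s^2 - 4*s + 8 = (s - 2)^2 + 2^2.
Split the numerator to match: -5*s + 2 = -5·(s - 2) - 4·2.
Invert each term: -5·(s - 2)/((s - 2)^2 + 4) ↔ -5e^(2t)cos(2t); -4·2/((s - 2)^2 + 4) ↔ -4e^(2t)sin(2t).

-4*exp(2*t)*sin(2*t) - 5*exp(2*t)*cos(2*t)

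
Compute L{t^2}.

L{t^2} = 2!/s^3 = 2/s^3.

2/s^3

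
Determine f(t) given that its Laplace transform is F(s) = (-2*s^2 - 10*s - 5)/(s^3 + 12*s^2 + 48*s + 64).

f(t) = 3*t^2*exp(-4*t)/2 + 6*t*exp(-4*t) - 2*exp(-4*t)

Factor the denominator: s^3 + 12*s^2 + 48*s + 64 = (s + 4)^3.
Partial fraction decomposition gives [-2/(s + 4)] + [6/(s + 4)^2] + [3/(s + 4)^3].
Invert each term: -2/(s + 4) ↔ -2e^(-4t); 6/(s + 4)^2 ↔ 6t·e^(-4t); 3/(s + 4)^3 ↔ (3/2)t^2·e^(-4t).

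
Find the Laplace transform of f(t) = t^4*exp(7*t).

L{t^4} = 4!/s^5 = 24/s^5.
By the first shifting theorem, multiplying by e^(7t) replaces s with s - 7.

24/(s - 7)^5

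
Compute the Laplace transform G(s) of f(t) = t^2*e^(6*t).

G(s) = 2/(s - 6)^3

L{e^(6t)} = 1/(s - 6).
Then apply L{t^2·g(t)} = (-1)^2 d^2/ds^2[H(s)] with H(s) = 1/(s - 6):
differentiating 2 times and applying the sign gives 2/(s - 6)^3.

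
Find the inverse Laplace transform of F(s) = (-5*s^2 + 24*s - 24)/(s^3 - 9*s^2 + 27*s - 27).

3*t^2*exp(3*t)/2 - 6*t*exp(3*t) - 5*exp(3*t)

Factor the denominator: s^3 - 9*s^2 + 27*s - 27 = (s - 3)^3.
Partial fraction decomposition gives [-5/(s - 3)] + [-6/(s - 3)^2] + [3/(s - 3)^3].
Invert each term: -5/(s - 3) ↔ -5e^(3t); -6/(s - 3)^2 ↔ -6t·e^(3t); 3/(s - 3)^3 ↔ (3/2)t^2·e^(3t).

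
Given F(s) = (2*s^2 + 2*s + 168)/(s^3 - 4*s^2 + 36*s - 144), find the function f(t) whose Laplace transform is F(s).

f(t) = 4*exp(4*t) - sin(6*t) - 2*cos(6*t)

Factor the denominator: s^3 - 4*s^2 + 36*s - 144 = (s - 4)*(s^2 + 36).
Partial fraction decomposition gives [4/(s - 4)] + [-2*s/(s^2 + 36)] + [-6/(s^2 + 36)].
Invert each term: 4/(s - 4) ↔ 4e^(4t); -2·s/(s^2 + 36) ↔ -2cos(6t); -1·6/(s^2 + 36) ↔ -sin(6t).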